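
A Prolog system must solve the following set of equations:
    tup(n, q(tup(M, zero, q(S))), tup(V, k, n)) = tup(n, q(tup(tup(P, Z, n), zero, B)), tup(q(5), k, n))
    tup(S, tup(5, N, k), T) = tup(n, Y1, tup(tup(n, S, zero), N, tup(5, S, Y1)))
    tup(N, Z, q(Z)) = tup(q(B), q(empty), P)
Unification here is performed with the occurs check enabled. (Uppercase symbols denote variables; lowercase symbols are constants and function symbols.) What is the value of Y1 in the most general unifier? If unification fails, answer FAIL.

tup(5, q(q(n)), k)

Decompose tup/3: n = n,  q(tup(M, zero, q(S))) = q(tup(tup(P, Z, n), zero, B)),  tup(V, k, n) = tup(q(5), k, n).
Delete trivial equation n = n.
Decompose q/1: tup(M, zero, q(S)) = tup(tup(P, Z, n), zero, B).
Decompose tup/3: M = tup(P, Z, n),  zero = zero,  q(S) = B.
Bind M := tup(P, Z, n); no other remaining equation mentions M.
Delete trivial equation zero = zero.
Bind B := q(S); substituting into the one remaining equation that mentions B gives: tup(N, Z, q(Z)) = tup(q(q(S)), q(empty), P).
Decompose tup/3: V = q(5),  k = k,  n = n.
Bind V := q(5); no other remaining equation mentions V.
Delete trivial equation k = k.
Delete trivial equation n = n.
Decompose tup/3: S = n,  tup(5, N, k) = Y1,  T = tup(tup(n, S, zero), N, tup(5, S, Y1)).
Bind S := n; substituting into the 2 remaining equations that mention S gives: T = tup(tup(n, n, zero), N, tup(5, n, Y1)),  tup(N, Z, q(Z)) = tup(q(q(n)), q(empty), P). Substituting into the earlier binding gives B := q(n).
Bind Y1 := tup(5, N, k); substituting into the one remaining equation that mentions Y1 gives: T = tup(tup(n, n, zero), N, tup(5, n, tup(5, N, k))).
Bind T := tup(tup(n, n, zero), N, tup(5, n, tup(5, N, k))); no other remaining equation mentions T.
Decompose tup/3: N = q(q(n)),  Z = q(empty),  q(Z) = P.
Bind N := q(q(n)); no other remaining equation mentions N. Substituting into the earlier bindings gives Y1 := tup(5, q(q(n)), k), T := tup(tup(n, n, zero), q(q(n)), tup(5, n, tup(5, q(q(n)), k))).
Bind Z := q(empty); substituting into the remaining equation gives: q(q(empty)) = P. Substituting into the earlier binding gives M := tup(P, q(empty), n).
Bind P := q(q(empty)). Substituting into the earlier binding gives M := tup(q(q(empty)), q(empty), n).
MGU = { M = tup(q(q(empty)), q(empty), n), B = q(n), V = q(5), S = n, Y1 = tup(5, q(q(n)), k), T = tup(tup(n, n, zero), q(q(n)), tup(5, n, tup(5, q(q(n)), k))), N = q(q(n)), Z = q(empty), P = q(q(empty)) }, so Y1 = tup(5, q(q(n)), k).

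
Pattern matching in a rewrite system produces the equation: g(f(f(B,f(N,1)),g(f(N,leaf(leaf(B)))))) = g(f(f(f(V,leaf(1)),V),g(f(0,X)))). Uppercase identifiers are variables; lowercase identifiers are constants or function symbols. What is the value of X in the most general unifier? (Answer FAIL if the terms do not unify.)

Decompose g/1: f(f(B,f(N,1)),g(f(N,leaf(leaf(B))))) = f(f(f(V,leaf(1)),V),g(f(0,X))).
Decompose f/2: f(B,f(N,1)) = f(f(V,leaf(1)),V),  g(f(N,leaf(leaf(B)))) = g(f(0,X)).
Decompose f/2: B = f(V,leaf(1)),  f(N,1) = V.
Bind B := f(V,leaf(1)); substituting into the one remaining equation that mentions B gives: g(f(N,leaf(leaf(f(V,leaf(1)))))) = g(f(0,X)).
Bind V := f(N,1); substituting into the remaining equation gives: g(f(N,leaf(leaf(f(f(N,1),leaf(1)))))) = g(f(0,X)). Substituting into the earlier binding gives B := f(f(N,1),leaf(1)).
Decompose g/1: f(N,leaf(leaf(f(f(N,1),leaf(1))))) = f(0,X).
Decompose f/2: N = 0,  leaf(leaf(f(f(N,1),leaf(1)))) = X.
Bind N := 0; substituting into the remaining equation gives: leaf(leaf(f(f(0,1),leaf(1)))) = X. Substituting into the earlier bindings gives B := f(f(0,1),leaf(1)), V := f(0,1).
Bind X := leaf(leaf(f(f(0,1),leaf(1)))).
MGU = { B := f(f(0,1),leaf(1)), V := f(0,1), N := 0, X := leaf(leaf(f(f(0,1),leaf(1)))) }, so X := leaf(leaf(f(f(0,1),leaf(1)))).

leaf(leaf(f(f(0,1),leaf(1))))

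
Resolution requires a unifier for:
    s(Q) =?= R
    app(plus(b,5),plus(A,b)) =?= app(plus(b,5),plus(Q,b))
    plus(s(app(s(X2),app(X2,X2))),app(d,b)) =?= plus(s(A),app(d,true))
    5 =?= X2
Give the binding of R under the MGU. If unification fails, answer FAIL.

FAIL

Bind R := s(Q); no other remaining equation mentions R.
Decompose app/2: plus(b,5) =?= plus(b,5),  plus(A,b) =?= plus(Q,b).
Delete trivial equation plus(b,5) =?= plus(b,5).
Decompose plus/2: A =?= Q,  b =?= b.
Bind A := Q; substituting into the one remaining equation that mentions A gives: plus(s(app(s(X2),app(X2,X2))),app(d,b)) =?= plus(s(Q),app(d,true)).
Delete trivial equation b =?= b.
Decompose plus/2: s(app(s(X2),app(X2,X2))) =?= s(Q),  app(d,b) =?= app(d,true).
Decompose s/1: app(s(X2),app(X2,X2)) =?= Q.
Bind Q := app(s(X2),app(X2,X2)); no other remaining equation mentions Q. Substituting into the earlier bindings gives R := s(app(s(X2),app(X2,X2))), A := app(s(X2),app(X2,X2)).
Decompose app/2: d =?= d,  b =?= true.
Delete trivial equation d =?= d.
Clash: constants b and true differ; no unifier exists.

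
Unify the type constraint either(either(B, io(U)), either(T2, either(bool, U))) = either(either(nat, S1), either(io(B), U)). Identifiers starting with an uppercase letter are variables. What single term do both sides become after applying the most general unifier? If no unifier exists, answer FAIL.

Decompose either/2: either(B, io(U)) = either(nat, S1),  either(T2, either(bool, U)) = either(io(B), U).
Decompose either/2: B = nat,  io(U) = S1.
Bind B := nat; substituting into the one remaining equation that mentions B gives: either(T2, either(bool, U)) = either(io(nat), U).
Bind S1 := io(U); no other remaining equation mentions S1.
Decompose either/2: T2 = io(nat),  either(bool, U) = U.
Bind T2 := io(nat); no other remaining equation mentions T2.
Occurs check fails: U occurs in either(bool, U); the equation U = either(bool, U) has no finite solution.

FAIL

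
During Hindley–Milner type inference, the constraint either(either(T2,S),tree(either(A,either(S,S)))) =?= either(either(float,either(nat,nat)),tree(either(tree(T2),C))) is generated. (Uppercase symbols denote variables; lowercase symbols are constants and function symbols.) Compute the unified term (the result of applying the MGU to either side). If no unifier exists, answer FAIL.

either(either(float,either(nat,nat)),tree(either(tree(float),either(either(nat,nat),either(nat,nat)))))

Decompose either/2: either(T2,S) =?= either(float,either(nat,nat)),  tree(either(A,either(S,S))) =?= tree(either(tree(T2),C)).
Decompose either/2: T2 =?= float,  S =?= either(nat,nat).
Bind T2 := float; substituting into the one remaining equation that mentions T2 gives: tree(either(A,either(S,S))) =?= tree(either(tree(float),C)).
Bind S := either(nat,nat); substituting into the remaining equation gives: tree(either(A,either(either(nat,nat),either(nat,nat)))) =?= tree(either(tree(float),C)).
Decompose tree/1: either(A,either(either(nat,nat),either(nat,nat))) =?= either(tree(float),C).
Decompose either/2: A =?= tree(float),  either(either(nat,nat),either(nat,nat)) =?= C.
Bind A := tree(float); no other remaining equation mentions A.
Bind C := either(either(nat,nat),either(nat,nat)).
Applying the MGU to either side gives either(either(float,either(nat,nat)),tree(either(tree(float),either(either(nat,nat),either(nat,nat))))).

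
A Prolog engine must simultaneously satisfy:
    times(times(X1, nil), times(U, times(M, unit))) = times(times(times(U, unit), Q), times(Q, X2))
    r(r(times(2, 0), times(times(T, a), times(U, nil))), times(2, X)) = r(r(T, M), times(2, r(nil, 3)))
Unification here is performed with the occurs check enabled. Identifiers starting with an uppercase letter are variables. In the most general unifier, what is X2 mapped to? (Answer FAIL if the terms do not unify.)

Decompose times/2: times(X1, nil) = times(times(U, unit), Q),  times(U, times(M, unit)) = times(Q, X2).
Decompose times/2: X1 = times(U, unit),  nil = Q.
Bind X1 := times(U, unit); no other remaining equation mentions X1.
Bind Q := nil; substituting into the one remaining equation that mentions Q gives: times(U, times(M, unit)) = times(nil, X2).
Decompose times/2: U = nil,  times(M, unit) = X2.
Bind U := nil; substituting into the one remaining equation that mentions U gives: r(r(times(2, 0), times(times(T, a), times(nil, nil))), times(2, X)) = r(r(T, M), times(2, r(nil, 3))). Substituting into the earlier binding gives X1 := times(nil, unit).
Bind X2 := times(M, unit); no other remaining equation mentions X2.
Decompose r/2: r(times(2, 0), times(times(T, a), times(nil, nil))) = r(T, M),  times(2, X) = times(2, r(nil, 3)).
Decompose r/2: times(2, 0) = T,  times(times(T, a), times(nil, nil)) = M.
Bind T := times(2, 0); substituting into the one remaining equation that mentions T gives: times(times(times(2, 0), a), times(nil, nil)) = M.
Bind M := times(times(times(2, 0), a), times(nil, nil)); no other remaining equation mentions M. Substituting into the earlier binding gives X2 := times(times(times(times(2, 0), a), times(nil, nil)), unit).
Decompose times/2: 2 = 2,  X = r(nil, 3).
Delete trivial equation 2 = 2.
Bind X := r(nil, 3).
MGU = { X1 -> times(nil, unit), Q -> nil, U -> nil, X2 -> times(times(times(times(2, 0), a), times(nil, nil)), unit), T -> times(2, 0), M -> times(times(times(2, 0), a), times(nil, nil)), X -> r(nil, 3) }, so X2 -> times(times(times(times(2, 0), a), times(nil, nil)), unit).

times(times(times(times(2, 0), a), times(nil, nil)), unit)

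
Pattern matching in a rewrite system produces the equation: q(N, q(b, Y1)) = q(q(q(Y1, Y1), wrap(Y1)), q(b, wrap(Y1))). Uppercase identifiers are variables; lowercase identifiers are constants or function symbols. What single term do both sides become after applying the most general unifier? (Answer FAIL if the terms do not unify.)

Decompose q/2: N = q(q(Y1, Y1), wrap(Y1)),  q(b, Y1) = q(b, wrap(Y1)).
Bind N := q(q(Y1, Y1), wrap(Y1)); no other remaining equation mentions N.
Decompose q/2: b = b,  Y1 = wrap(Y1).
Delete trivial equation b = b.
Occurs check fails: Y1 occurs in wrap(Y1); the equation Y1 = wrap(Y1) has no finite solution.

FAIL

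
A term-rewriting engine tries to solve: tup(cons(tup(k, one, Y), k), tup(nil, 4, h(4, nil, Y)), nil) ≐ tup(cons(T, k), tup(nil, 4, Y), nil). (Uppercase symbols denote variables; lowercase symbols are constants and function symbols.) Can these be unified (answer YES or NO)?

Decompose tup/3: cons(tup(k, one, Y), k) ≐ cons(T, k),  tup(nil, 4, h(4, nil, Y)) ≐ tup(nil, 4, Y),  nil ≐ nil.
Decompose cons/2: tup(k, one, Y) ≐ T,  k ≐ k.
Bind T := tup(k, one, Y); no other remaining equation mentions T.
Delete trivial equation k ≐ k.
Decompose tup/3: nil ≐ nil,  4 ≐ 4,  h(4, nil, Y) ≐ Y.
Delete trivial equation nil ≐ nil.
Delete trivial equation 4 ≐ 4.
Occurs check fails: Y occurs in h(4, nil, Y); the equation Y ≐ h(4, nil, Y) has no finite solution.

NO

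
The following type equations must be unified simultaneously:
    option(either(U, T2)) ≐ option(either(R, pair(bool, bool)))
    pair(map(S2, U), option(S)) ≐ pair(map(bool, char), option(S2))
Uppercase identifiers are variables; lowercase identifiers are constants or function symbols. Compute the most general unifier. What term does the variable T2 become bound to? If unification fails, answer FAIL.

Decompose option/1: either(U, T2) ≐ either(R, pair(bool, bool)).
Decompose either/2: U ≐ R,  T2 ≐ pair(bool, bool).
Bind U := R; substituting into the one remaining equation that mentions U gives: pair(map(S2, R), option(S)) ≐ pair(map(bool, char), option(S2)).
Bind T2 := pair(bool, bool); no other remaining equation mentions T2.
Decompose pair/2: map(S2, R) ≐ map(bool, char),  option(S) ≐ option(S2).
Decompose map/2: S2 ≐ bool,  R ≐ char.
Bind S2 := bool; substituting into the one remaining equation that mentions S2 gives: option(S) ≐ option(bool).
Bind R := char; no other remaining equation mentions R. Substituting into the earlier binding gives U := char.
Decompose option/1: S ≐ bool.
Bind S := bool.
MGU = { U := char, T2 := pair(bool, bool), S2 := bool, R := char, S := bool }, so T2 := pair(bool, bool).

pair(bool, bool)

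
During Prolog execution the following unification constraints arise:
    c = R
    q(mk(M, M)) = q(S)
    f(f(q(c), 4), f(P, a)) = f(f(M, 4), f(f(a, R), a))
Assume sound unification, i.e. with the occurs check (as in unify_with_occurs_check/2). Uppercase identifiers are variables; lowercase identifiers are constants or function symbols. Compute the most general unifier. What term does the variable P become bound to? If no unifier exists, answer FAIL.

f(a, c)

Bind R := c; substituting into the one remaining equation that mentions R gives: f(f(q(c), 4), f(P, a)) = f(f(M, 4), f(f(a, c), a)).
Decompose q/1: mk(M, M) = S.
Bind S := mk(M, M); no other remaining equation mentions S.
Decompose f/2: f(q(c), 4) = f(M, 4),  f(P, a) = f(f(a, c), a).
Decompose f/2: q(c) = M,  4 = 4.
Bind M := q(c); no other remaining equation mentions M. Substituting into the earlier binding gives S := mk(q(c), q(c)).
Delete trivial equation 4 = 4.
Decompose f/2: P = f(a, c),  a = a.
Bind P := f(a, c); no other remaining equation mentions P.
Delete trivial equation a = a.
MGU = { R = c, S = mk(q(c), q(c)), M = q(c), P = f(a, c) }, so P = f(a, c).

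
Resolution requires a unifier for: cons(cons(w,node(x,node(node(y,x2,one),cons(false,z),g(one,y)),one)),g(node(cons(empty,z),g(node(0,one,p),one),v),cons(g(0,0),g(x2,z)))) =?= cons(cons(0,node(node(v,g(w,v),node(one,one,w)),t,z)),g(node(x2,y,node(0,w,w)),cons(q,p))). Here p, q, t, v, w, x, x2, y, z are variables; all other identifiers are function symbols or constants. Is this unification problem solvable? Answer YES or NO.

YES

Decompose cons/2: cons(w,node(x,node(node(y,x2,one),cons(false,z),g(one,y)),one)) =?= cons(0,node(node(v,g(w,v),node(one,one,w)),t,z)),  g(node(cons(empty,z),g(node(0,one,p),one),v),cons(g(0,0),g(x2,z))) =?= g(node(x2,y,node(0,w,w)),cons(q,p)).
Decompose cons/2: w =?= 0,  node(x,node(node(y,x2,one),cons(false,z),g(one,y)),one) =?= node(node(v,g(w,v),node(one,one,w)),t,z).
Bind w := 0; substituting into the remaining equations gives: node(x,node(node(y,x2,one),cons(false,z),g(one,y)),one) =?= node(node(v,g(0,v),node(one,one,0)),t,z),  g(node(cons(empty,z),g(node(0,one,p),one),v),cons(g(0,0),g(x2,z))) =?= g(node(x2,y,node(0,0,0)),cons(q,p)).
Decompose node/3: x =?= node(v,g(0,v),node(one,one,0)),  node(node(y,x2,one),cons(false,z),g(one,y)) =?= t,  one =?= z.
Bind x := node(v,g(0,v),node(one,one,0)); no other remaining equation mentions x.
Bind t := node(node(y,x2,one),cons(false,z),g(one,y)); no other remaining equation mentions t.
Bind z := one; substituting into the remaining equation gives: g(node(cons(empty,one),g(node(0,one,p),one),v),cons(g(0,0),g(x2,one))) =?= g(node(x2,y,node(0,0,0)),cons(q,p)). Substituting into the earlier binding gives t := node(node(y,x2,one),cons(false,one),g(one,y)).
Decompose g/2: node(cons(empty,one),g(node(0,one,p),one),v) =?= node(x2,y,node(0,0,0)),  cons(g(0,0),g(x2,one)) =?= cons(q,p).
Decompose node/3: cons(empty,one) =?= x2,  g(node(0,one,p),one) =?= y,  v =?= node(0,0,0).
Bind x2 := cons(empty,one); substituting into the one remaining equation that mentions x2 gives: cons(g(0,0),g(cons(empty,one),one)) =?= cons(q,p). Substituting into the earlier binding gives t := node(node(y,cons(empty,one),one),cons(false,one),g(one,y)).
Bind y := g(node(0,one,p),one); no other remaining equation mentions y. Substituting into the earlier binding gives t := node(node(g(node(0,one,p),one),cons(empty,one),one),cons(false,one),g(one,g(node(0,one,p),one))).
Bind v := node(0,0,0); no other remaining equation mentions v. Substituting into the earlier binding gives x := node(node(0,0,0),g(0,node(0,0,0)),node(one,one,0)).
Decompose cons/2: g(0,0) =?= q,  g(cons(empty,one),one) =?= p.
Bind q := g(0,0); no other remaining equation mentions q.
Bind p := g(cons(empty,one),one). Substituting into the earlier bindings gives t := node(node(g(node(0,one,g(cons(empty,one),one)),one),cons(empty,one),one),cons(false,one),g(one,g(node(0,one,g(cons(empty,one),one)),one))), y := g(node(0,one,g(cons(empty,one),one)),one).
No equations remain and no clash or occurs-check failure arose, so a unifier exists.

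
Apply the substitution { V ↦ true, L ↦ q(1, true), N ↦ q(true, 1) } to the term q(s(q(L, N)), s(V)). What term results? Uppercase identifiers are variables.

Replace each occurrence of V with true.
Replace each occurrence of L with q(1, true).
Replace each occurrence of N with q(true, 1).
Result: q(s(q(q(1, true), q(true, 1))), s(true)).

q(s(q(q(1, true), q(true, 1))), s(true))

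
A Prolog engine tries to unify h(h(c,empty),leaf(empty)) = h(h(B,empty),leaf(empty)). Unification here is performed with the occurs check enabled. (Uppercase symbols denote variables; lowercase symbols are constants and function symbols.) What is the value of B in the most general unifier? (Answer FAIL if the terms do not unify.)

c

Decompose h/2: h(c,empty) = h(B,empty),  leaf(empty) = leaf(empty).
Decompose h/2: c = B,  empty = empty.
Bind B := c; no other remaining equation mentions B.
Delete trivial equation empty = empty.
Delete trivial equation leaf(empty) = leaf(empty).
MGU = { B -> c }, so B -> c.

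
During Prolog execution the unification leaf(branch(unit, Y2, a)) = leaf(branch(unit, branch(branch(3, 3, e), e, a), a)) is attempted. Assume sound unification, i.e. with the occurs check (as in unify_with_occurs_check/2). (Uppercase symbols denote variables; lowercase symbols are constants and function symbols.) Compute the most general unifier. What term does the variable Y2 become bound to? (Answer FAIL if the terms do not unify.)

Decompose leaf/1: branch(unit, Y2, a) = branch(unit, branch(branch(3, 3, e), e, a), a).
Decompose branch/3: unit = unit,  Y2 = branch(branch(3, 3, e), e, a),  a = a.
Delete trivial equation unit = unit.
Bind Y2 := branch(branch(3, 3, e), e, a); no other remaining equation mentions Y2.
Delete trivial equation a = a.
MGU = { Y2 -> branch(branch(3, 3, e), e, a) }, so Y2 -> branch(branch(3, 3, e), e, a).

branch(branch(3, 3, e), e, a)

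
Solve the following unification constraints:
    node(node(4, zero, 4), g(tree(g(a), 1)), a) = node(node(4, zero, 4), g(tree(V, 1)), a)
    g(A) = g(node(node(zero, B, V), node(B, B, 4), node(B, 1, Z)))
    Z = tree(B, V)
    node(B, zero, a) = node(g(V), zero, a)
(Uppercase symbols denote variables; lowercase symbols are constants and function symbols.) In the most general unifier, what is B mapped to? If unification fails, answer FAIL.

g(g(a))

Decompose node/3: node(4, zero, 4) = node(4, zero, 4),  g(tree(g(a), 1)) = g(tree(V, 1)),  a = a.
Delete trivial equation node(4, zero, 4) = node(4, zero, 4).
Decompose g/1: tree(g(a), 1) = tree(V, 1).
Decompose tree/2: g(a) = V,  1 = 1.
Bind V := g(a); substituting into the 3 remaining equations that mention V gives: g(A) = g(node(node(zero, B, g(a)), node(B, B, 4), node(B, 1, Z))),  Z = tree(B, g(a)),  node(B, zero, a) = node(g(g(a)), zero, a).
Delete trivial equation 1 = 1.
Delete trivial equation a = a.
Decompose g/1: A = node(node(zero, B, g(a)), node(B, B, 4), node(B, 1, Z)).
Bind A := node(node(zero, B, g(a)), node(B, B, 4), node(B, 1, Z)); no other remaining equation mentions A.
Bind Z := tree(B, g(a)); no other remaining equation mentions Z. Substituting into the earlier binding gives A := node(node(zero, B, g(a)), node(B, B, 4), node(B, 1, tree(B, g(a)))).
Decompose node/3: B = g(g(a)),  zero = zero,  a = a.
Bind B := g(g(a)); no other remaining equation mentions B. Substituting into the earlier bindings gives A := node(node(zero, g(g(a)), g(a)), node(g(g(a)), g(g(a)), 4), node(g(g(a)), 1, tree(g(g(a)), g(a)))), Z := tree(g(g(a)), g(a)).
Delete trivial equation zero = zero.
Delete trivial equation a = a.
MGU = { V -> g(a), A -> node(node(zero, g(g(a)), g(a)), node(g(g(a)), g(g(a)), 4), node(g(g(a)), 1, tree(g(g(a)), g(a)))), Z -> tree(g(g(a)), g(a)), B -> g(g(a)) }, so B -> g(g(a)).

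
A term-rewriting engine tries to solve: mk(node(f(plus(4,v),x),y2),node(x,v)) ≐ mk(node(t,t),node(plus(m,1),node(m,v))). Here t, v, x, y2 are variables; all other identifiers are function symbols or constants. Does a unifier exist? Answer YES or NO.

NO

Decompose mk/2: node(f(plus(4,v),x),y2) ≐ node(t,t),  node(x,v) ≐ node(plus(m,1),node(m,v)).
Decompose node/2: f(plus(4,v),x) ≐ t,  y2 ≐ t.
Bind t := f(plus(4,v),x); substituting into the one remaining equation that mentions t gives: y2 ≐ f(plus(4,v),x).
Bind y2 := f(plus(4,v),x); no other remaining equation mentions y2.
Decompose node/2: x ≐ plus(m,1),  v ≐ node(m,v).
Bind x := plus(m,1); no other remaining equation mentions x. Substituting into the earlier bindings gives t := f(plus(4,v),plus(m,1)), y2 := f(plus(4,v),plus(m,1)).
Occurs check fails: v occurs in node(m,v); the equation v ≐ node(m,v) has no finite solution.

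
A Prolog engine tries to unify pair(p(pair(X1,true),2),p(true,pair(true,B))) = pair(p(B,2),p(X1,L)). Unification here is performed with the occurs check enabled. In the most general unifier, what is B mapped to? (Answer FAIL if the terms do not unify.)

pair(true,true)

Decompose pair/2: p(pair(X1,true),2) = p(B,2),  p(true,pair(true,B)) = p(X1,L).
Decompose p/2: pair(X1,true) = B,  2 = 2.
Bind B := pair(X1,true); substituting into the one remaining equation that mentions B gives: p(true,pair(true,pair(X1,true))) = p(X1,L).
Delete trivial equation 2 = 2.
Decompose p/2: true = X1,  pair(true,pair(X1,true)) = L.
Bind X1 := true; substituting into the remaining equation gives: pair(true,pair(true,true)) = L. Substituting into the earlier binding gives B := pair(true,true).
Bind L := pair(true,pair(true,true)).
MGU = { B -> pair(true,true), X1 -> true, L -> pair(true,pair(true,true)) }, so B -> pair(true,true).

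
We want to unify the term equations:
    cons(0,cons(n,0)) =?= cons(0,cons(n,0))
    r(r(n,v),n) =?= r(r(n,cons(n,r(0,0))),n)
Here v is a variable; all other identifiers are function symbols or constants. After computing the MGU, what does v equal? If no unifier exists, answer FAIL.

Delete trivial equation cons(0,cons(n,0)) =?= cons(0,cons(n,0)).
Decompose r/2: r(n,v) =?= r(n,cons(n,r(0,0))),  n =?= n.
Decompose r/2: n =?= n,  v =?= cons(n,r(0,0)).
Delete trivial equation n =?= n.
Bind v := cons(n,r(0,0)); no other remaining equation mentions v.
Delete trivial equation n =?= n.
MGU = { v -> cons(n,r(0,0)) }, so v -> cons(n,r(0,0)).

cons(n,r(0,0))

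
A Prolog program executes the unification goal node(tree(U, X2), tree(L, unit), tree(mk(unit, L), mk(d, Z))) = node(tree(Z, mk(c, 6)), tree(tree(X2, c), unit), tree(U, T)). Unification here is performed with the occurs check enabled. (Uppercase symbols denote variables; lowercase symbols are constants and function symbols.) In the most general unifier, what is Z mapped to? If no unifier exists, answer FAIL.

Decompose node/3: tree(U, X2) = tree(Z, mk(c, 6)),  tree(L, unit) = tree(tree(X2, c), unit),  tree(mk(unit, L), mk(d, Z)) = tree(U, T).
Decompose tree/2: U = Z,  X2 = mk(c, 6).
Bind U := Z; substituting into the one remaining equation that mentions U gives: tree(mk(unit, L), mk(d, Z)) = tree(Z, T).
Bind X2 := mk(c, 6); substituting into the one remaining equation that mentions X2 gives: tree(L, unit) = tree(tree(mk(c, 6), c), unit).
Decompose tree/2: L = tree(mk(c, 6), c),  unit = unit.
Bind L := tree(mk(c, 6), c); substituting into the one remaining equation that mentions L gives: tree(mk(unit, tree(mk(c, 6), c)), mk(d, Z)) = tree(Z, T).
Delete trivial equation unit = unit.
Decompose tree/2: mk(unit, tree(mk(c, 6), c)) = Z,  mk(d, Z) = T.
Bind Z := mk(unit, tree(mk(c, 6), c)); substituting into the remaining equation gives: mk(d, mk(unit, tree(mk(c, 6), c))) = T. Substituting into the earlier binding gives U := mk(unit, tree(mk(c, 6), c)).
Bind T := mk(d, mk(unit, tree(mk(c, 6), c))).
MGU = { U ↦ mk(unit, tree(mk(c, 6), c)), X2 ↦ mk(c, 6), L ↦ tree(mk(c, 6), c), Z ↦ mk(unit, tree(mk(c, 6), c)), T ↦ mk(d, mk(unit, tree(mk(c, 6), c))) }, so Z ↦ mk(unit, tree(mk(c, 6), c)).

mk(unit, tree(mk(c, 6), c))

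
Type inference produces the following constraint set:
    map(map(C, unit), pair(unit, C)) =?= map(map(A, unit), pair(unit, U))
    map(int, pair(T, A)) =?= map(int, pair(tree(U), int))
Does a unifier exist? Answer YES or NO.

YES

Decompose map/2: map(C, unit) =?= map(A, unit),  pair(unit, C) =?= pair(unit, U).
Decompose map/2: C =?= A,  unit =?= unit.
Bind C := A; substituting into the one remaining equation that mentions C gives: pair(unit, A) =?= pair(unit, U).
Delete trivial equation unit =?= unit.
Decompose pair/2: unit =?= unit,  A =?= U.
Delete trivial equation unit =?= unit.
Bind A := U; substituting into the remaining equation gives: map(int, pair(T, U)) =?= map(int, pair(tree(U), int)). Substituting into the earlier binding gives C := U.
Decompose map/2: int =?= int,  pair(T, U) =?= pair(tree(U), int).
Delete trivial equation int =?= int.
Decompose pair/2: T =?= tree(U),  U =?= int.
Bind T := tree(U); no other remaining equation mentions T.
Bind U := int. Substituting into the earlier bindings gives C := int, A := int, T := tree(int).
No equations remain and no clash or occurs-check failure arose, so a unifier exists.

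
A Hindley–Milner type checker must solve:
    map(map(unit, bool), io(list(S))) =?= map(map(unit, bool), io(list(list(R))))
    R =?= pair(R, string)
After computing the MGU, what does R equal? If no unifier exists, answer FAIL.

Decompose map/2: map(unit, bool) =?= map(unit, bool),  io(list(S)) =?= io(list(list(R))).
Delete trivial equation map(unit, bool) =?= map(unit, bool).
Decompose io/1: list(S) =?= list(list(R)).
Decompose list/1: S =?= list(R).
Bind S := list(R); no other remaining equation mentions S.
Occurs check fails: R occurs in pair(R, string); the equation R =?= pair(R, string) has no finite solution.

FAIL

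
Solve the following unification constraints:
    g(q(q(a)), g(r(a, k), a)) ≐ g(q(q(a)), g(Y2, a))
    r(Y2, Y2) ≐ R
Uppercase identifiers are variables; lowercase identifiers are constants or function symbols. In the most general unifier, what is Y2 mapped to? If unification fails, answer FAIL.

Decompose g/2: q(q(a)) ≐ q(q(a)),  g(r(a, k), a) ≐ g(Y2, a).
Delete trivial equation q(q(a)) ≐ q(q(a)).
Decompose g/2: r(a, k) ≐ Y2,  a ≐ a.
Bind Y2 := r(a, k); substituting into the one remaining equation that mentions Y2 gives: r(r(a, k), r(a, k)) ≐ R.
Delete trivial equation a ≐ a.
Bind R := r(r(a, k), r(a, k)).
MGU = { Y2 := r(a, k), R := r(r(a, k), r(a, k)) }, so Y2 := r(a, k).

r(a, k)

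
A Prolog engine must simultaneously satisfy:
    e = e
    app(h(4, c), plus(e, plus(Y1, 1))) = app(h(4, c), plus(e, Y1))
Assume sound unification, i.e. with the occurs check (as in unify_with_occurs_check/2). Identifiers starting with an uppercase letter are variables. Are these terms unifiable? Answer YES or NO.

Delete trivial equation e = e.
Decompose app/2: h(4, c) = h(4, c),  plus(e, plus(Y1, 1)) = plus(e, Y1).
Delete trivial equation h(4, c) = h(4, c).
Decompose plus/2: e = e,  plus(Y1, 1) = Y1.
Delete trivial equation e = e.
Occurs check fails: Y1 occurs in plus(Y1, 1); the equation Y1 = plus(Y1, 1) has no finite solution.

NO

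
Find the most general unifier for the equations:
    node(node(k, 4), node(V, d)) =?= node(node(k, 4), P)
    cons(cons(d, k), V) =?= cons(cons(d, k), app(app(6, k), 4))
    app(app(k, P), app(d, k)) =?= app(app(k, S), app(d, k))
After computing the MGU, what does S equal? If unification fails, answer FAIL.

Decompose node/2: node(k, 4) =?= node(k, 4),  node(V, d) =?= P.
Delete trivial equation node(k, 4) =?= node(k, 4).
Bind P := node(V, d); substituting into the one remaining equation that mentions P gives: app(app(k, node(V, d)), app(d, k)) =?= app(app(k, S), app(d, k)).
Decompose cons/2: cons(d, k) =?= cons(d, k),  V =?= app(app(6, k), 4).
Delete trivial equation cons(d, k) =?= cons(d, k).
Bind V := app(app(6, k), 4); substituting into the remaining equation gives: app(app(k, node(app(app(6, k), 4), d)), app(d, k)) =?= app(app(k, S), app(d, k)). Substituting into the earlier binding gives P := node(app(app(6, k), 4), d).
Decompose app/2: app(k, node(app(app(6, k), 4), d)) =?= app(k, S),  app(d, k) =?= app(d, k).
Decompose app/2: k =?= k,  node(app(app(6, k), 4), d) =?= S.
Delete trivial equation k =?= k.
Bind S := node(app(app(6, k), 4), d); no other remaining equation mentions S.
Delete trivial equation app(d, k) =?= app(d, k).
MGU = { P -> node(app(app(6, k), 4), d), V -> app(app(6, k), 4), S -> node(app(app(6, k), 4), d) }, so S -> node(app(app(6, k), 4), d).

node(app(app(6, k), 4), d)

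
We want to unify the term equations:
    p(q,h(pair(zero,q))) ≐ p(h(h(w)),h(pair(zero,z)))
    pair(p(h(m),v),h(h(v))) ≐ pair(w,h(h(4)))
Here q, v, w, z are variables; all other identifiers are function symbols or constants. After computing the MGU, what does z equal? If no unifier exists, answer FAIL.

Decompose p/2: q ≐ h(h(w)),  h(pair(zero,q)) ≐ h(pair(zero,z)).
Bind q := h(h(w)); substituting into the one remaining equation that mentions q gives: h(pair(zero,h(h(w)))) ≐ h(pair(zero,z)).
Decompose h/1: pair(zero,h(h(w))) ≐ pair(zero,z).
Decompose pair/2: zero ≐ zero,  h(h(w)) ≐ z.
Delete trivial equation zero ≐ zero.
Bind z := h(h(w)); no other remaining equation mentions z.
Decompose pair/2: p(h(m),v) ≐ w,  h(h(v)) ≐ h(h(4)).
Bind w := p(h(m),v); no other remaining equation mentions w. Substituting into the earlier bindings gives q := h(h(p(h(m),v))), z := h(h(p(h(m),v))).
Decompose h/1: h(v) ≐ h(4).
Decompose h/1: v ≐ 4.
Bind v := 4. Substituting into the earlier bindings gives q := h(h(p(h(m),4))), z := h(h(p(h(m),4))), w := p(h(m),4).
MGU = { q := h(h(p(h(m),4))), z := h(h(p(h(m),4))), w := p(h(m),4), v := 4 }, so z := h(h(p(h(m),4))).

h(h(p(h(m),4)))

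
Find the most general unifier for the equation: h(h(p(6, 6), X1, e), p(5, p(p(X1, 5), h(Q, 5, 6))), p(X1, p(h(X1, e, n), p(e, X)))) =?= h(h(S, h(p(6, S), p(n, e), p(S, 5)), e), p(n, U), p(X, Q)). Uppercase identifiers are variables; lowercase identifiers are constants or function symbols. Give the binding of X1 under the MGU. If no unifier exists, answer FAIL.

Decompose h/3: h(p(6, 6), X1, e) =?= h(S, h(p(6, S), p(n, e), p(S, 5)), e),  p(5, p(p(X1, 5), h(Q, 5, 6))) =?= p(n, U),  p(X1, p(h(X1, e, n), p(e, X))) =?= p(X, Q).
Decompose h/3: p(6, 6) =?= S,  X1 =?= h(p(6, S), p(n, e), p(S, 5)),  e =?= e.
Bind S := p(6, 6); substituting into the one remaining equation that mentions S gives: X1 =?= h(p(6, p(6, 6)), p(n, e), p(p(6, 6), 5)).
Bind X1 := h(p(6, p(6, 6)), p(n, e), p(p(6, 6), 5)); substituting into the 2 remaining equations that mention X1 gives: p(5, p(p(h(p(6, p(6, 6)), p(n, e), p(p(6, 6), 5)), 5), h(Q, 5, 6))) =?= p(n, U),  p(h(p(6, p(6, 6)), p(n, e), p(p(6, 6), 5)), p(h(h(p(6, p(6, 6)), p(n, e), p(p(6, 6), 5)), e, n), p(e, X))) =?= p(X, Q).
Delete trivial equation e =?= e.
Decompose p/2: 5 =?= n,  p(p(h(p(6, p(6, 6)), p(n, e), p(p(6, 6), 5)), 5), h(Q, 5, 6)) =?= U.
Clash: constants 5 and n differ; no unifier exists.

FAIL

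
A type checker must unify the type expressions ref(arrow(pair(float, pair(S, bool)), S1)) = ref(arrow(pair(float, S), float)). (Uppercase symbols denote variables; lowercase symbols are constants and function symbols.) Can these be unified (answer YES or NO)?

Decompose ref/1: arrow(pair(float, pair(S, bool)), S1) = arrow(pair(float, S), float).
Decompose arrow/2: pair(float, pair(S, bool)) = pair(float, S),  S1 = float.
Decompose pair/2: float = float,  pair(S, bool) = S.
Delete trivial equation float = float.
Occurs check fails: S occurs in pair(S, bool); the equation S = pair(S, bool) has no finite solution.

NO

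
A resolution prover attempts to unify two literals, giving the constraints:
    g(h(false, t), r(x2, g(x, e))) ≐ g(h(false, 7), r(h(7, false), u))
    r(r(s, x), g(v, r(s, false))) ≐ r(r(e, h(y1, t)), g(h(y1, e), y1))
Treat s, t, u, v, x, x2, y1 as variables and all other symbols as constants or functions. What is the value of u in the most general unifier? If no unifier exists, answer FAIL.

g(h(r(e, false), 7), e)

Decompose g/2: h(false, t) ≐ h(false, 7),  r(x2, g(x, e)) ≐ r(h(7, false), u).
Decompose h/2: false ≐ false,  t ≐ 7.
Delete trivial equation false ≐ false.
Bind t := 7; substituting into the one remaining equation that mentions t gives: r(r(s, x), g(v, r(s, false))) ≐ r(r(e, h(y1, 7)), g(h(y1, e), y1)).
Decompose r/2: x2 ≐ h(7, false),  g(x, e) ≐ u.
Bind x2 := h(7, false); no other remaining equation mentions x2.
Bind u := g(x, e); no other remaining equation mentions u.
Decompose r/2: r(s, x) ≐ r(e, h(y1, 7)),  g(v, r(s, false)) ≐ g(h(y1, e), y1).
Decompose r/2: s ≐ e,  x ≐ h(y1, 7).
Bind s := e; substituting into the one remaining equation that mentions s gives: g(v, r(e, false)) ≐ g(h(y1, e), y1).
Bind x := h(y1, 7); no other remaining equation mentions x. Substituting into the earlier binding gives u := g(h(y1, 7), e).
Decompose g/2: v ≐ h(y1, e),  r(e, false) ≐ y1.
Bind v := h(y1, e); no other remaining equation mentions v.
Bind y1 := r(e, false). Substituting into the earlier bindings gives u := g(h(r(e, false), 7), e), x := h(r(e, false), 7), v := h(r(e, false), e).
MGU = { t -> 7, x2 -> h(7, false), u -> g(h(r(e, false), 7), e), s -> e, x -> h(r(e, false), 7), v -> h(r(e, false), e), y1 -> r(e, false) }, so u -> g(h(r(e, false), 7), e).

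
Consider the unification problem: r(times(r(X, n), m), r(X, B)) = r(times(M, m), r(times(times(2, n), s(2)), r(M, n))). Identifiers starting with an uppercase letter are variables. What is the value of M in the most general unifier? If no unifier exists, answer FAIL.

r(times(times(2, n), s(2)), n)

Decompose r/2: times(r(X, n), m) = times(M, m),  r(X, B) = r(times(times(2, n), s(2)), r(M, n)).
Decompose times/2: r(X, n) = M,  m = m.
Bind M := r(X, n); substituting into the one remaining equation that mentions M gives: r(X, B) = r(times(times(2, n), s(2)), r(r(X, n), n)).
Delete trivial equation m = m.
Decompose r/2: X = times(times(2, n), s(2)),  B = r(r(X, n), n).
Bind X := times(times(2, n), s(2)); substituting into the remaining equation gives: B = r(r(times(times(2, n), s(2)), n), n). Substituting into the earlier binding gives M := r(times(times(2, n), s(2)), n).
Bind B := r(r(times(times(2, n), s(2)), n), n).
MGU = { M ↦ r(times(times(2, n), s(2)), n), X ↦ times(times(2, n), s(2)), B ↦ r(r(times(times(2, n), s(2)), n), n) }, so M ↦ r(times(times(2, n), s(2)), n).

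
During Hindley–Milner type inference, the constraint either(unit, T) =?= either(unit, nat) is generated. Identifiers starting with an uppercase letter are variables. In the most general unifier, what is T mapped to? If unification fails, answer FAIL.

nat

Decompose either/2: unit =?= unit,  T =?= nat.
Delete trivial equation unit =?= unit.
Bind T := nat.
MGU = { T ↦ nat }, so T ↦ nat.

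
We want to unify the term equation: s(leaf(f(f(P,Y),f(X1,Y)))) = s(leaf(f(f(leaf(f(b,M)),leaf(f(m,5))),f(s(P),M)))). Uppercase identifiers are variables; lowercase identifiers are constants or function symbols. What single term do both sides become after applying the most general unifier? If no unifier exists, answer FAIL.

Decompose s/1: leaf(f(f(P,Y),f(X1,Y))) = leaf(f(f(leaf(f(b,M)),leaf(f(m,5))),f(s(P),M))).
Decompose leaf/1: f(f(P,Y),f(X1,Y)) = f(f(leaf(f(b,M)),leaf(f(m,5))),f(s(P),M)).
Decompose f/2: f(P,Y) = f(leaf(f(b,M)),leaf(f(m,5))),  f(X1,Y) = f(s(P),M).
Decompose f/2: P = leaf(f(b,M)),  Y = leaf(f(m,5)).
Bind P := leaf(f(b,M)); substituting into the one remaining equation that mentions P gives: f(X1,Y) = f(s(leaf(f(b,M))),M).
Bind Y := leaf(f(m,5)); substituting into the remaining equation gives: f(X1,leaf(f(m,5))) = f(s(leaf(f(b,M))),M).
Decompose f/2: X1 = s(leaf(f(b,M))),  leaf(f(m,5)) = M.
Bind X1 := s(leaf(f(b,M))); no other remaining equation mentions X1.
Bind M := leaf(f(m,5)). Substituting into the earlier bindings gives P := leaf(f(b,leaf(f(m,5)))), X1 := s(leaf(f(b,leaf(f(m,5))))).
Applying the MGU to either side gives s(leaf(f(f(leaf(f(b,leaf(f(m,5)))),leaf(f(m,5))),f(s(leaf(f(b,leaf(f(m,5))))),leaf(f(m,5)))))).

s(leaf(f(f(leaf(f(b,leaf(f(m,5)))),leaf(f(m,5))),f(s(leaf(f(b,leaf(f(m,5))))),leaf(f(m,5))))))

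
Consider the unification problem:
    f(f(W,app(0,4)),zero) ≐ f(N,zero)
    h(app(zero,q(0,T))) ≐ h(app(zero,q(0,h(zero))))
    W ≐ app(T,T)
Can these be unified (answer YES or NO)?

YES

Decompose f/2: f(W,app(0,4)) ≐ N,  zero ≐ zero.
Bind N := f(W,app(0,4)); no other remaining equation mentions N.
Delete trivial equation zero ≐ zero.
Decompose h/1: app(zero,q(0,T)) ≐ app(zero,q(0,h(zero))).
Decompose app/2: zero ≐ zero,  q(0,T) ≐ q(0,h(zero)).
Delete trivial equation zero ≐ zero.
Decompose q/2: 0 ≐ 0,  T ≐ h(zero).
Delete trivial equation 0 ≐ 0.
Bind T := h(zero); substituting into the remaining equation gives: W ≐ app(h(zero),h(zero)).
Bind W := app(h(zero),h(zero)). Substituting into the earlier binding gives N := f(app(h(zero),h(zero)),app(0,4)).
No equations remain and no clash or occurs-check failure arose, so a unifier exists.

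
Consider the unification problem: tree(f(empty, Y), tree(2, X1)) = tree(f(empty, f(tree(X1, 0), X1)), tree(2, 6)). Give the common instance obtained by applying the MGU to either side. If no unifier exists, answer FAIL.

Decompose tree/2: f(empty, Y) = f(empty, f(tree(X1, 0), X1)),  tree(2, X1) = tree(2, 6).
Decompose f/2: empty = empty,  Y = f(tree(X1, 0), X1).
Delete trivial equation empty = empty.
Bind Y := f(tree(X1, 0), X1); no other remaining equation mentions Y.
Decompose tree/2: 2 = 2,  X1 = 6.
Delete trivial equation 2 = 2.
Bind X1 := 6. Substituting into the earlier binding gives Y := f(tree(6, 0), 6).
Applying the MGU to either side gives tree(f(empty, f(tree(6, 0), 6)), tree(2, 6)).

tree(f(empty, f(tree(6, 0), 6)), tree(2, 6))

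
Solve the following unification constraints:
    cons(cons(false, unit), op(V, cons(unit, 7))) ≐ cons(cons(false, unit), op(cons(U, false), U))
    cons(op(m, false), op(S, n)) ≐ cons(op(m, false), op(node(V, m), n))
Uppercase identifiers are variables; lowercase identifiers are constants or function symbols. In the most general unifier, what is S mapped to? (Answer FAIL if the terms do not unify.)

Decompose cons/2: cons(false, unit) ≐ cons(false, unit),  op(V, cons(unit, 7)) ≐ op(cons(U, false), U).
Delete trivial equation cons(false, unit) ≐ cons(false, unit).
Decompose op/2: V ≐ cons(U, false),  cons(unit, 7) ≐ U.
Bind V := cons(U, false); substituting into the one remaining equation that mentions V gives: cons(op(m, false), op(S, n)) ≐ cons(op(m, false), op(node(cons(U, false), m), n)).
Bind U := cons(unit, 7); substituting into the remaining equation gives: cons(op(m, false), op(S, n)) ≐ cons(op(m, false), op(node(cons(cons(unit, 7), false), m), n)). Substituting into the earlier binding gives V := cons(cons(unit, 7), false).
Decompose cons/2: op(m, false) ≐ op(m, false),  op(S, n) ≐ op(node(cons(cons(unit, 7), false), m), n).
Delete trivial equation op(m, false) ≐ op(m, false).
Decompose op/2: S ≐ node(cons(cons(unit, 7), false), m),  n ≐ n.
Bind S := node(cons(cons(unit, 7), false), m); no other remaining equation mentions S.
Delete trivial equation n ≐ n.
MGU = { V := cons(cons(unit, 7), false), U := cons(unit, 7), S := node(cons(cons(unit, 7), false), m) }, so S := node(cons(cons(unit, 7), false), m).

node(cons(cons(unit, 7), false), m)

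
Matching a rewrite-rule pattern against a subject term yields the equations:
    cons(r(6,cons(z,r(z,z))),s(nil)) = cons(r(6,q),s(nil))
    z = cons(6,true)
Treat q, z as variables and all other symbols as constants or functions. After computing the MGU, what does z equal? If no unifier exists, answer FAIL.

Decompose cons/2: r(6,cons(z,r(z,z))) = r(6,q),  s(nil) = s(nil).
Decompose r/2: 6 = 6,  cons(z,r(z,z)) = q.
Delete trivial equation 6 = 6.
Bind q := cons(z,r(z,z)); no other remaining equation mentions q.
Delete trivial equation s(nil) = s(nil).
Bind z := cons(6,true). Substituting into the earlier binding gives q := cons(cons(6,true),r(cons(6,true),cons(6,true))).
MGU = { q -> cons(cons(6,true),r(cons(6,true),cons(6,true))), z -> cons(6,true) }, so z -> cons(6,true).

cons(6,true)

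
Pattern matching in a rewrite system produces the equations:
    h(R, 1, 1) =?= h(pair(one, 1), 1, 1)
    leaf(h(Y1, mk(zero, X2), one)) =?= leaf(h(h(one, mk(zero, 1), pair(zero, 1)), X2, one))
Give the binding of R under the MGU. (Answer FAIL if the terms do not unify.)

Decompose h/3: R =?= pair(one, 1),  1 =?= 1,  1 =?= 1.
Bind R := pair(one, 1); no other remaining equation mentions R.
Delete trivial equation 1 =?= 1.
Delete trivial equation 1 =?= 1.
Decompose leaf/1: h(Y1, mk(zero, X2), one) =?= h(h(one, mk(zero, 1), pair(zero, 1)), X2, one).
Decompose h/3: Y1 =?= h(one, mk(zero, 1), pair(zero, 1)),  mk(zero, X2) =?= X2,  one =?= one.
Bind Y1 := h(one, mk(zero, 1), pair(zero, 1)); no other remaining equation mentions Y1.
Occurs check fails: X2 occurs in mk(zero, X2); the equation X2 =?= mk(zero, X2) has no finite solution.

FAIL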